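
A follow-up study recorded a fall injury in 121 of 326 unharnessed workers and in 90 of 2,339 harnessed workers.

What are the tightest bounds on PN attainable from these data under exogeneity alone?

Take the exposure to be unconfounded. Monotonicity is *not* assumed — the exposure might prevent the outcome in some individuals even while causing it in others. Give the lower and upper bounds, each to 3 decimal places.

p₁ = P(outcome | exposed) = 121/326 = 0.37117
p₀ = P(outcome | unexposed) = 90/2339 = 0.038478
Under exogeneity alone the bounds on PN are max{0,(p₁−p₀)/p₁} ≤ PN ≤ min{1,(1−p₀)/p₁}.
  lower = (p₁ − p₀)/p₁ = 0.33269 / 0.37117 ≈ 0.8963
  upper = min{1, (1 − p₀)/p₁} = 0.96152 / 0.37117 ≈ 2.5905 → capped at 1

0.896 ≤ PN ≤ 1.000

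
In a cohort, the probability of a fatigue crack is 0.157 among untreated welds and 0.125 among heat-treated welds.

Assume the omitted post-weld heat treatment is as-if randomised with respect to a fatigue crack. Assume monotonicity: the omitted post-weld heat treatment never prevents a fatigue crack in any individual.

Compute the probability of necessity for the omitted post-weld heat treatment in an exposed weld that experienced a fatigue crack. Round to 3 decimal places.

Let p₁ = 0.157, p₀ = 0.125.
Under exogeneity and monotonicity, PN = (p₁ − p₀) / p₁.
PN = (0.157 − 0.125) / 0.157 = 0.032 / 0.157 ≈ 0.2038

PN ≈ 0.204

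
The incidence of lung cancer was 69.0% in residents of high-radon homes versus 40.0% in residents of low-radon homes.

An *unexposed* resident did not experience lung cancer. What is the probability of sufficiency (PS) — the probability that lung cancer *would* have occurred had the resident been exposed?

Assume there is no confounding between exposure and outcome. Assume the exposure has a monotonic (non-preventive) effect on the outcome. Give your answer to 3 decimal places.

PS ≈ 0.483

p₁ = 0.69, p₀ = 0.4.
Under exogeneity and monotonicity, PS = (p₁ − p₀) / (1 − p₀).
PS = (0.69 − 0.4) / (1 − 0.4) = 0.29 / 0.6 ≈ 0.4833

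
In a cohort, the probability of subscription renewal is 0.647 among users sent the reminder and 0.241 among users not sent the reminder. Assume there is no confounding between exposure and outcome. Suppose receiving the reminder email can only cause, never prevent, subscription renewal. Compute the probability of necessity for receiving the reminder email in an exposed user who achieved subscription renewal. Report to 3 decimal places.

PN ≈ 0.628

Let p₁ = 0.647, p₀ = 0.241.
Under exogeneity and monotonicity, PN = (p₁ − p₀) / p₁.
PN = (0.647 − 0.241) / 0.647 = 0.406 / 0.647 ≈ 0.6275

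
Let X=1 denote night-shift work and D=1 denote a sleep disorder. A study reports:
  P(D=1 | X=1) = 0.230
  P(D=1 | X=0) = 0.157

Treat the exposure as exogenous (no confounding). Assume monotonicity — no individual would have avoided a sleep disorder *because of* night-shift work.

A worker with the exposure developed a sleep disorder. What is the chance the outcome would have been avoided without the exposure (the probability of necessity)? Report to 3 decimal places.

PN ≈ 0.317

Let p₁ = 0.23, p₀ = 0.157.
Under exogeneity and monotonicity, PN = (p₁ − p₀) / p₁.
PN = (0.23 − 0.157) / 0.23 = 0.073 / 0.23 ≈ 0.3174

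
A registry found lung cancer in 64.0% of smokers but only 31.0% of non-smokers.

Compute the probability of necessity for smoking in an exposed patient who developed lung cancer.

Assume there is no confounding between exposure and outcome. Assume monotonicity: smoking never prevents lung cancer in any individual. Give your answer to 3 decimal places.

p₁ = 0.64, p₀ = 0.31.
Under exogeneity and monotonicity, PN = (p₁ − p₀) / p₁.
PN = (0.64 − 0.31) / 0.64 = 0.33 / 0.64 ≈ 0.5156

PN ≈ 0.516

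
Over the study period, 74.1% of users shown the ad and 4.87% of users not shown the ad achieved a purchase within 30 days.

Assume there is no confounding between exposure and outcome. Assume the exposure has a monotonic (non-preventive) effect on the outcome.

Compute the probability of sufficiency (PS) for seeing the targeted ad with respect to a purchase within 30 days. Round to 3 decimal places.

PS ≈ 0.728

p₁ = 0.741, p₀ = 0.0487.
Under exogeneity and monotonicity, PS = (p₁ − p₀) / (1 − p₀).
PS = (0.741 − 0.0487) / (1 − 0.0487) = 0.6923 / 0.9513 ≈ 0.7277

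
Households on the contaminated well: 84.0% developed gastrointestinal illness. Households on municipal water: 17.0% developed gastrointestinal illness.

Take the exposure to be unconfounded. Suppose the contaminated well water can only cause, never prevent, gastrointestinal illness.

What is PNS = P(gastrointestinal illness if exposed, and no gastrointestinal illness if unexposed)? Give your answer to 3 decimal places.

p₁ = 0.84, p₀ = 0.17.
Under exogeneity and monotonicity, PNS = p₁ − p₀.
PNS = 0.84 − 0.17 = 0.67

PNS ≈ 0.670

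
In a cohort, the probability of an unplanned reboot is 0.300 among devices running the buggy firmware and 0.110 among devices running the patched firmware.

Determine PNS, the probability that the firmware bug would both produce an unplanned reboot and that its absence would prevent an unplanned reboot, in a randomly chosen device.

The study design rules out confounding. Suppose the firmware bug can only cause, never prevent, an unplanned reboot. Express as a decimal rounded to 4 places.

PNS ≈ 0.1900

Let p₁ = 0.3, p₀ = 0.11.
Under exogeneity and monotonicity, PNS = p₁ − p₀.
PNS = 0.3 − 0.11 = 0.19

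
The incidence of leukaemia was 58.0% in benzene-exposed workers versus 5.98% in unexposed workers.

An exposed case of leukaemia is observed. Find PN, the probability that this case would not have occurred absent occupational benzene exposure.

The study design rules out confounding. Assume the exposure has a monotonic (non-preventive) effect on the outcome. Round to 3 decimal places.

p₁ = 0.58, p₀ = 0.0598.
Under exogeneity and monotonicity, PN = (p₁ − p₀) / p₁.
PN = (0.58 − 0.0598) / 0.58 = 0.5202 / 0.58 ≈ 0.8969

PN ≈ 0.897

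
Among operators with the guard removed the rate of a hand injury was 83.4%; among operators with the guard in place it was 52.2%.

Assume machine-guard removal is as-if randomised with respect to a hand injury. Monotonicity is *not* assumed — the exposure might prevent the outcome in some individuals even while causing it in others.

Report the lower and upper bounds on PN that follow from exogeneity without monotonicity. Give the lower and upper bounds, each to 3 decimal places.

0.374 ≤ PN ≤ 0.573

p₁ = 0.834, p₀ = 0.522.
Under exogeneity alone the bounds on PN are max{0,(p₁−p₀)/p₁} ≤ PN ≤ min{1,(1−p₀)/p₁}.
  lower = (p₁ − p₀)/p₁ = 0.312 / 0.834 ≈ 0.3741
  upper = min{1, (1 − p₀)/p₁} = 0.478 / 0.834 ≈ 0.5731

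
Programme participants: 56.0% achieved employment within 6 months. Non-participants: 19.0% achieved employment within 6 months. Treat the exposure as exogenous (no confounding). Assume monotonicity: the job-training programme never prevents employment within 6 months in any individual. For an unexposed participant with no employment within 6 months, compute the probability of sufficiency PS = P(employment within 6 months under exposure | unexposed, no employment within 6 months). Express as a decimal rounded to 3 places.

PS ≈ 0.457

p₁ = 0.56, p₀ = 0.19.
Under exogeneity and monotonicity, PS = (p₁ − p₀) / (1 − p₀).
PS = (0.56 − 0.19) / (1 − 0.19) = 0.37 / 0.81 ≈ 0.4568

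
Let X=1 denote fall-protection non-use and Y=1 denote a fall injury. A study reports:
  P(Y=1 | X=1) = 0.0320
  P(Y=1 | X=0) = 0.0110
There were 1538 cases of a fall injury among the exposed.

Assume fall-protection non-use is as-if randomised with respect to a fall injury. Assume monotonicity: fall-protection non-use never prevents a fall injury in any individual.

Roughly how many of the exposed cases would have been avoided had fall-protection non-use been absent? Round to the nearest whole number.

Let p₁ = 0.032, p₀ = 0.011.
PN = (p₁ − p₀)/p₁ = (0.032 − 0.011) / 0.032 ≈ 0.65625.
Attributable cases ≈ PN × (exposed cases) = 0.65625 × 1538 ≈ 1009.31.

about 1009 cases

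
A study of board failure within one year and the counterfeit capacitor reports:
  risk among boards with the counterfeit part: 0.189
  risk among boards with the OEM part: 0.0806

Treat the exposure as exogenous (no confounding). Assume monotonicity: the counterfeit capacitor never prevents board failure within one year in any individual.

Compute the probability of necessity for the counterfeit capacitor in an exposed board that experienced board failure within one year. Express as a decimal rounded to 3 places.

PN ≈ 0.574

Let p₁ = 0.189, p₀ = 0.0806.
Under exogeneity and monotonicity, PN = (p₁ − p₀) / p₁.
PN = (0.189 − 0.0806) / 0.189 = 0.1084 / 0.189 ≈ 0.5735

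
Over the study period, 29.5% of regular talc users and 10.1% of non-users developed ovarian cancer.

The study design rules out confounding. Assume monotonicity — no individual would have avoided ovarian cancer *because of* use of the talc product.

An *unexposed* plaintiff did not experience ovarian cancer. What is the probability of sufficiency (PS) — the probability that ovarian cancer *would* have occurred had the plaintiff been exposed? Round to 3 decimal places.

p₁ = 0.295, p₀ = 0.101.
Under exogeneity and monotonicity, PS = (p₁ − p₀) / (1 − p₀).
PS = (0.295 − 0.101) / (1 − 0.101) = 0.194 / 0.899 ≈ 0.2158

PS ≈ 0.216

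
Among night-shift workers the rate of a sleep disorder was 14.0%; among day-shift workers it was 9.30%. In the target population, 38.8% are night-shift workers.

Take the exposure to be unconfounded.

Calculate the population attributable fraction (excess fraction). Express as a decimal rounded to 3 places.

p₁ = 0.14, p₀ = 0.093.
Overall risk P(Y=1) = π·p₁ + (1−π)·p₀ = 0.388×0.14 + 0.612×0.093 = 0.11124.
Under exogeneity, PAF = [P(Y=1) − p₀] / P(Y=1).
PAF = (0.11124 − 0.093) / 0.11124 ≈ 0.1639

PAF ≈ 0.164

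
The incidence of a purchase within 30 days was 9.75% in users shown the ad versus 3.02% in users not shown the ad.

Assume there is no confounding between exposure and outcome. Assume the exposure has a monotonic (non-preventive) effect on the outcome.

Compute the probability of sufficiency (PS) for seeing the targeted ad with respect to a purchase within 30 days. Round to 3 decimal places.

p₁ = 0.0975, p₀ = 0.0302.
Under exogeneity and monotonicity, PS = (p₁ − p₀) / (1 − p₀).
PS = (0.0975 − 0.0302) / (1 − 0.0302) = 0.0673 / 0.9698 ≈ 0.0694

PS ≈ 0.069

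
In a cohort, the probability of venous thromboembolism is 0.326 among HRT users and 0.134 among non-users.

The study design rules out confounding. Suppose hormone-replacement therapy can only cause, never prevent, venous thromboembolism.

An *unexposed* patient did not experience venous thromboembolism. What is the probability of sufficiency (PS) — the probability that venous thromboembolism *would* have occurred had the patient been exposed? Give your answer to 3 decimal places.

Let p₁ = 0.326, p₀ = 0.134.
Under exogeneity and monotonicity, PS = (p₁ − p₀) / (1 − p₀).
PS = (0.326 − 0.134) / (1 − 0.134) = 0.192 / 0.866 ≈ 0.2217

PS ≈ 0.222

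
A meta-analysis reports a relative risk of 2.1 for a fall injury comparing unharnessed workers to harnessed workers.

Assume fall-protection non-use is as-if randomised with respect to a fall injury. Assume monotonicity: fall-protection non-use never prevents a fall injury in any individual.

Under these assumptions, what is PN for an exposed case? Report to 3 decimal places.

Under exogeneity and monotonicity, PN = (RR − 1) / RR = 1 − 1/RR.
PN = (2.1 − 1) / 2.1 = 1.1 / 2.1 ≈ 0.5238

PN ≈ 0.524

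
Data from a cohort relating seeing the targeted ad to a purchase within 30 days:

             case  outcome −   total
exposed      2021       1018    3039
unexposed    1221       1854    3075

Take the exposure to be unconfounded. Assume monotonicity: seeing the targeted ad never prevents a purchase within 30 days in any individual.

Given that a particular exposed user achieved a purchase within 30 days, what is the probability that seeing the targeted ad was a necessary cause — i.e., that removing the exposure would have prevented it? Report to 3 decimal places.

PN ≈ 0.403

p₁ = P(outcome | exposed) = 2021/3039 = 0.66502
p₀ = P(outcome | unexposed) = 1221/3075 = 0.39707
Under exogeneity and monotonicity, PN = (p₁ − p₀)/p₁.
PN = (0.66502 − 0.39707) / 0.66502 ≈ 0.4029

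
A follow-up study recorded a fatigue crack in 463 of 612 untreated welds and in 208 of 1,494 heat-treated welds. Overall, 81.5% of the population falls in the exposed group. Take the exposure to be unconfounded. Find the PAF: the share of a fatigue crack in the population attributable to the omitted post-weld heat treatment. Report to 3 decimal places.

p₁ = P(outcome | exposed) = 463/612 = 0.75654
p₀ = P(outcome | unexposed) = 208/1494 = 0.13922
Overall risk P(Y=1) = π·p₁ + (1−π)·p₀ = 0.815×0.75654 + 0.185×0.13922 = 0.64233.
Under exogeneity, PAF = [P(Y=1) − p₀] / P(Y=1).
PAF = (0.64233 − 0.13922) / 0.64233 ≈ 0.7833

PAF ≈ 0.783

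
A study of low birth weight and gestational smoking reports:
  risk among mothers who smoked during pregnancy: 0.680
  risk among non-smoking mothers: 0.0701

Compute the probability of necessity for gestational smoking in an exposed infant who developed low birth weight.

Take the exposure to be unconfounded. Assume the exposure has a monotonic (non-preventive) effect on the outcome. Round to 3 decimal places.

PN ≈ 0.897

Let p₁ = 0.68, p₀ = 0.0701.
Under exogeneity and monotonicity, PN = (p₁ − p₀) / p₁.
PN = (0.68 − 0.0701) / 0.68 = 0.6099 / 0.68 ≈ 0.8969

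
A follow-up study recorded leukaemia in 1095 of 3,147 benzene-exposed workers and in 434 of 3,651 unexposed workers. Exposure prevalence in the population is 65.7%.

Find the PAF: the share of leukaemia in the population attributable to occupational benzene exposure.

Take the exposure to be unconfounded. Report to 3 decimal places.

PAF ≈ 0.559

p₁ = P(outcome | exposed) = 1095/3147 = 0.34795
p₀ = P(outcome | unexposed) = 434/3651 = 0.11887
Overall risk P(Y=1) = π·p₁ + (1−π)·p₀ = 0.657×0.34795 + 0.343×0.11887 = 0.26938.
Under exogeneity, PAF = [P(Y=1) − p₀] / P(Y=1).
PAF = (0.26938 − 0.11887) / 0.26938 ≈ 0.5587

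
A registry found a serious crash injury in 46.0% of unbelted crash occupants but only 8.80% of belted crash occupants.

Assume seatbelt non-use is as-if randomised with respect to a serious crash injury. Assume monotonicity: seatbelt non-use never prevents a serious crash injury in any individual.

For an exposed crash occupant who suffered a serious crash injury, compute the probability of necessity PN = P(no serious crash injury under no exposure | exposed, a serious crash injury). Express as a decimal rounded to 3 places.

p₁ = 0.46, p₀ = 0.088.
Under exogeneity and monotonicity, PN = (p₁ − p₀) / p₁.
PN = (0.46 − 0.088) / 0.46 = 0.372 / 0.46 ≈ 0.8087

PN ≈ 0.809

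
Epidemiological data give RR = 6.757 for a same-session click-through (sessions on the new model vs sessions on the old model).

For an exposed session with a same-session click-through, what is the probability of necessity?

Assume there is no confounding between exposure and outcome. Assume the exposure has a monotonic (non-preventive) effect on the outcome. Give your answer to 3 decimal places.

PN ≈ 0.852

Under exogeneity and monotonicity, PN = (RR − 1) / RR = 1 − 1/RR.
PN = (6.757 − 1) / 6.757 = 5.757 / 6.757 ≈ 0.8520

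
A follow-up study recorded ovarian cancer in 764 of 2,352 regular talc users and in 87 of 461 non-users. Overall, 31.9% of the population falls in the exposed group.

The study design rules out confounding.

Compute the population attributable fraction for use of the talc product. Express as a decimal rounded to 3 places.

PAF ≈ 0.187

p₁ = P(outcome | exposed) = 764/2352 = 0.32483
p₀ = P(outcome | unexposed) = 87/461 = 0.18872
Overall risk P(Y=1) = π·p₁ + (1−π)·p₀ = 0.319×0.32483 + 0.681×0.18872 = 0.23214.
Under exogeneity, PAF = [P(Y=1) − p₀] / P(Y=1).
PAF = (0.23214 − 0.18872) / 0.23214 ≈ 0.1870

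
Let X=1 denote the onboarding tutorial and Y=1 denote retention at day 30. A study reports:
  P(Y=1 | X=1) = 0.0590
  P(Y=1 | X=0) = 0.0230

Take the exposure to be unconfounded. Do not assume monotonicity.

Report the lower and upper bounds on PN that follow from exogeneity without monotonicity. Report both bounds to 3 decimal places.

0.610 ≤ PN ≤ 1.000

Let p₁ = 0.059, p₀ = 0.023.
Under exogeneity alone the bounds on PN are max{0,(p₁−p₀)/p₁} ≤ PN ≤ min{1,(1−p₀)/p₁}.
  lower = (p₁ − p₀)/p₁ = 0.036 / 0.059 ≈ 0.6102
  upper = min{1, (1 − p₀)/p₁} = 0.977 / 0.059 ≈ 16.5593 → capped at 1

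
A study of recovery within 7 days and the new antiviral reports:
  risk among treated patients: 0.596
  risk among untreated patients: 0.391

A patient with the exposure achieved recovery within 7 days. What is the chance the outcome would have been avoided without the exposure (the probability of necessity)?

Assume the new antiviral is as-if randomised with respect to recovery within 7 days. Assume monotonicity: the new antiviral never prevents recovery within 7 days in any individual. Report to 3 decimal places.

Let p₁ = 0.596, p₀ = 0.391.
Under exogeneity and monotonicity, PN = (p₁ − p₀) / p₁.
PN = (0.596 − 0.391) / 0.596 = 0.205 / 0.596 ≈ 0.3440

PN ≈ 0.344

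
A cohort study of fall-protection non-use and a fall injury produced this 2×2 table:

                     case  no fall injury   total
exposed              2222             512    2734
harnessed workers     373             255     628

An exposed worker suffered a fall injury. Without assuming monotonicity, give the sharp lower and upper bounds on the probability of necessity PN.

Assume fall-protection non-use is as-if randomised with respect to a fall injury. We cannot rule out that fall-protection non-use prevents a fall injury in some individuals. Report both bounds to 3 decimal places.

p₁ = P(outcome | exposed) = 2222/2734 = 0.81273
p₀ = P(outcome | unexposed) = 373/628 = 0.59395
Under exogeneity alone the bounds on PN are max{0,(p₁−p₀)/p₁} ≤ PN ≤ min{1,(1−p₀)/p₁}.
  lower = (p₁ − p₀)/p₁ = 0.21878 / 0.81273 ≈ 0.2692
  upper = min{1, (1 − p₀)/p₁} = 0.40605 / 0.81273 ≈ 0.4996

0.269 ≤ PN ≤ 0.500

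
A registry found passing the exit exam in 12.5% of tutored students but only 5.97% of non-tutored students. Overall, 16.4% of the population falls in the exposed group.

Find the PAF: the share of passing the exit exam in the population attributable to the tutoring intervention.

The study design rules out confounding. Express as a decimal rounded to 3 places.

p₁ = 0.125, p₀ = 0.0597.
Overall risk P(Y=1) = π·p₁ + (1−π)·p₀ = 0.164×0.125 + 0.836×0.0597 = 0.070409.
Under exogeneity, PAF = [P(Y=1) − p₀] / P(Y=1).
PAF = (0.070409 − 0.0597) / 0.070409 ≈ 0.1521

PAF ≈ 0.152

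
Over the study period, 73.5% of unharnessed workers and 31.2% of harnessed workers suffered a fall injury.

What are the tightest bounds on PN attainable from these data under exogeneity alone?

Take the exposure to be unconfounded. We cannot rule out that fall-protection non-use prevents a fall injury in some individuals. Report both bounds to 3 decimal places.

0.576 ≤ PN ≤ 0.936

p₁ = 0.735, p₀ = 0.312.
Under exogeneity alone the bounds on PN are max{0,(p₁−p₀)/p₁} ≤ PN ≤ min{1,(1−p₀)/p₁}.
  lower = (p₁ − p₀)/p₁ = 0.423 / 0.735 ≈ 0.5755
  upper = min{1, (1 − p₀)/p₁} = 0.688 / 0.735 ≈ 0.9361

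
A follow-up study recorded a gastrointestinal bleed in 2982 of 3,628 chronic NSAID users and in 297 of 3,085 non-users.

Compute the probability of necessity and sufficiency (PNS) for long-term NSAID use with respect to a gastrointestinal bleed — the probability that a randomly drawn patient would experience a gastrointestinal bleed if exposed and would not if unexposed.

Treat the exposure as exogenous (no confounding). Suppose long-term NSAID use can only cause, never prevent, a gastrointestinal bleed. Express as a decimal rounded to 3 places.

p₁ = P(outcome | exposed) = 2982/3628 = 0.82194
p₀ = P(outcome | unexposed) = 297/3085 = 0.096272
Under exogeneity and monotonicity, PNS = p₁ − p₀.
PNS = 0.82194 − 0.096272 = 0.72567

PNS ≈ 0.726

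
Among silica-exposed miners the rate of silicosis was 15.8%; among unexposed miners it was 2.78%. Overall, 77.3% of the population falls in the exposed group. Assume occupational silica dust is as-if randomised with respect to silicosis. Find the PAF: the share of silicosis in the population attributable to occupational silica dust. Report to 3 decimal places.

PAF ≈ 0.784

p₁ = 0.158, p₀ = 0.0278.
Overall risk P(Y=1) = π·p₁ + (1−π)·p₀ = 0.773×0.158 + 0.227×0.0278 = 0.12844.
Under exogeneity, PAF = [P(Y=1) − p₀] / P(Y=1).
PAF = (0.12844 − 0.0278) / 0.12844 ≈ 0.7836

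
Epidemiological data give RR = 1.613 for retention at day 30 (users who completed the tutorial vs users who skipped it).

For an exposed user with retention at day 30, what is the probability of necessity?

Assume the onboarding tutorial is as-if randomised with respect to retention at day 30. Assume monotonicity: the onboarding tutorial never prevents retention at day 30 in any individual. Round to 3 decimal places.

Under exogeneity and monotonicity, PN = (RR − 1) / RR = 1 − 1/RR.
PN = (1.613 − 1) / 1.613 = 0.613 / 1.613 ≈ 0.3800

PN ≈ 0.380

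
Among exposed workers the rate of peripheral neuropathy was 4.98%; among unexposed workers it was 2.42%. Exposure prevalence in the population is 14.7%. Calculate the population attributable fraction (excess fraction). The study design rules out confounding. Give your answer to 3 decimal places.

PAF ≈ 0.135

p₁ = 0.0498, p₀ = 0.0242.
Overall risk P(Y=1) = π·p₁ + (1−π)·p₀ = 0.147×0.0498 + 0.853×0.0242 = 0.027963.
Under exogeneity, PAF = [P(Y=1) − p₀] / P(Y=1).
PAF = (0.027963 − 0.0242) / 0.027963 ≈ 0.1346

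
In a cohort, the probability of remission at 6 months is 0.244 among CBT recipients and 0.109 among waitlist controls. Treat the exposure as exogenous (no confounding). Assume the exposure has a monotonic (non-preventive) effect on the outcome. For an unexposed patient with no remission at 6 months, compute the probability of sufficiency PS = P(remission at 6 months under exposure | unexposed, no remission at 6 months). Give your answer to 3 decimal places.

PS ≈ 0.152

Let p₁ = 0.244, p₀ = 0.109.
Under exogeneity and monotonicity, PS = (p₁ − p₀) / (1 − p₀).
PS = (0.244 − 0.109) / (1 − 0.109) = 0.135 / 0.891 ≈ 0.1515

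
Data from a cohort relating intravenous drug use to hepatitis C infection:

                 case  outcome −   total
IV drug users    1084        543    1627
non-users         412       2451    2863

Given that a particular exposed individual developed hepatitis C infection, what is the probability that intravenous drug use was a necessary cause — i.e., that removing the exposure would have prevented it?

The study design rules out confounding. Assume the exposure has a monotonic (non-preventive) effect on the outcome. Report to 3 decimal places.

PN ≈ 0.784

p₁ = P(outcome | exposed) = 1084/1627 = 0.66626
p₀ = P(outcome | unexposed) = 412/2863 = 0.1439
Under exogeneity and monotonicity, PN = (p₁ − p₀) / p₁.
PN = (0.66626 − 0.1439) / 0.66626 = 0.52235 / 0.66626 ≈ 0.7840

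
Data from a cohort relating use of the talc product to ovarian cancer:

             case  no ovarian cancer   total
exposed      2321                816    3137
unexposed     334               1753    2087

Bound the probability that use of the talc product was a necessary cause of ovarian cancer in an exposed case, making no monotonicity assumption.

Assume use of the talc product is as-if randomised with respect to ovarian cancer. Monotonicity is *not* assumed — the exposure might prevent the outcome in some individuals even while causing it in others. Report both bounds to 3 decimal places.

p₁ = P(outcome | exposed) = 2321/3137 = 0.73988
p₀ = P(outcome | unexposed) = 334/2087 = 0.16004
Under exogeneity alone the bounds on PN are max{0,(p₁−p₀)/p₁} ≤ PN ≤ min{1,(1−p₀)/p₁}.
  lower = (p₁ − p₀)/p₁ = 0.57984 / 0.73988 ≈ 0.7837
  upper = min{1, (1 − p₀)/p₁} = 0.83996 / 0.73988 ≈ 1.1353 → capped at 1

0.784 ≤ PN ≤ 1.000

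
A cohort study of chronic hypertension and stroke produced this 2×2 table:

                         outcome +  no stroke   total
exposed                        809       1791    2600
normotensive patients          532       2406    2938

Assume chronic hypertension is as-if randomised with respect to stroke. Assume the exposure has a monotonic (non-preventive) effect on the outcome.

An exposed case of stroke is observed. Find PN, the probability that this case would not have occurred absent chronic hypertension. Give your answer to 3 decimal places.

PN ≈ 0.418

p₁ = P(outcome | exposed) = 809/2600 = 0.31115
p₀ = P(outcome | unexposed) = 532/2938 = 0.18108
Under exogeneity and monotonicity, PN = (p₁ − p₀)/p₁.
PN = (0.31115 − 0.18108) / 0.31115 ≈ 0.4181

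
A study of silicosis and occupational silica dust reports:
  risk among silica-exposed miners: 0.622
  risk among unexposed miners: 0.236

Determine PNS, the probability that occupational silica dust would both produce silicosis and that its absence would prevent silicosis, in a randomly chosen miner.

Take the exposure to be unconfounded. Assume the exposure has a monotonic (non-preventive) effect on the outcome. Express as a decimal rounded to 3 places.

PNS ≈ 0.386

Let p₁ = 0.622, p₀ = 0.236.
Under exogeneity and monotonicity, PNS = p₁ − p₀.
PNS = 0.622 − 0.236 = 0.386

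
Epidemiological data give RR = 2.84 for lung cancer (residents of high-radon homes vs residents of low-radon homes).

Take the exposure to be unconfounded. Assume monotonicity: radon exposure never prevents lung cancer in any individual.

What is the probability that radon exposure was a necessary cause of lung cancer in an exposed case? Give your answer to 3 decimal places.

Under exogeneity and monotonicity, PN = (RR − 1) / RR = 1 − 1/RR.
PN = (2.84 − 1) / 2.84 = 1.84 / 2.84 ≈ 0.6479

PN ≈ 0.648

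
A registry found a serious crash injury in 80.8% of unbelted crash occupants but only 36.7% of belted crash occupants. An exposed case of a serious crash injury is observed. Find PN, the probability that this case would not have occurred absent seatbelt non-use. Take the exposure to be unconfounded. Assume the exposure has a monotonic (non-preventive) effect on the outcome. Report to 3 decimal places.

PN ≈ 0.546

p₁ = 0.808, p₀ = 0.367.
Under exogeneity and monotonicity, PN = (p₁ − p₀) / p₁.
PN = (0.808 − 0.367) / 0.808 = 0.441 / 0.808 ≈ 0.5458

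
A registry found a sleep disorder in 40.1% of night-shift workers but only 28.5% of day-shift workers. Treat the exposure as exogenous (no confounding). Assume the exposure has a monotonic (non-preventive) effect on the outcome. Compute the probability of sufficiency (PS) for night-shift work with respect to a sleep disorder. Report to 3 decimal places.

PS ≈ 0.162

p₁ = 0.401, p₀ = 0.285.
Under exogeneity and monotonicity, PS = (p₁ − p₀) / (1 − p₀).
PS = (0.401 − 0.285) / (1 − 0.285) = 0.116 / 0.715 ≈ 0.1622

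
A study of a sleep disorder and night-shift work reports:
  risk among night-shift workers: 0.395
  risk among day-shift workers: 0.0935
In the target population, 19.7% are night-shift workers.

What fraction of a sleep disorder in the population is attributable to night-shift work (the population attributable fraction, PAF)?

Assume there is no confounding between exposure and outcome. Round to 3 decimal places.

Let p₁ = 0.395, p₀ = 0.0935.
Overall risk P(Y=1) = π·p₁ + (1−π)·p₀ = 0.197×0.395 + 0.803×0.0935 = 0.1529.
Under exogeneity, PAF = [P(Y=1) − p₀] / P(Y=1).
PAF = (0.1529 − 0.0935) / 0.1529 ≈ 0.3885

PAF ≈ 0.388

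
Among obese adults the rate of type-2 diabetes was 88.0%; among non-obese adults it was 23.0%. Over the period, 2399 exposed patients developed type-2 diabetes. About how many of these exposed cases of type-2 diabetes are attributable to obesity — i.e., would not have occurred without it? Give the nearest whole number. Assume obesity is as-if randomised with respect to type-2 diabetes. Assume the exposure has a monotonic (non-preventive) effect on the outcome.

p₁ = 0.88, p₀ = 0.23.
PN = (p₁ − p₀)/p₁ = (0.88 − 0.23) / 0.88 ≈ 0.73864.
Attributable cases ≈ PN × (exposed cases) = 0.73864 × 2399 ≈ 1771.99.

about 1772 cases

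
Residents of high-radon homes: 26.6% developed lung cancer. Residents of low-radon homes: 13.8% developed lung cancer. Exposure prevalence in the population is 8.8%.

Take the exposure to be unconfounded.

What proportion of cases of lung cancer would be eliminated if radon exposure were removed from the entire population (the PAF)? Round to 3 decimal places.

PAF ≈ 0.075

p₁ = 0.266, p₀ = 0.138.
Overall risk P(Y=1) = π·p₁ + (1−π)·p₀ = 0.088×0.266 + 0.912×0.138 = 0.14926.
Under exogeneity, PAF = [P(Y=1) − p₀] / P(Y=1).
PAF = (0.14926 − 0.138) / 0.14926 ≈ 0.0755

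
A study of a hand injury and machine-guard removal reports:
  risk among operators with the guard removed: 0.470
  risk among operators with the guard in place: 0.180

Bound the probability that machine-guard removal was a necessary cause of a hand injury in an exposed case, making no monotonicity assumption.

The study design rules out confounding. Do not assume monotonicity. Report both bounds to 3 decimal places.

Let p₁ = 0.47, p₀ = 0.18.
Under exogeneity alone the bounds on PN are max{0,(p₁−p₀)/p₁} ≤ PN ≤ min{1,(1−p₀)/p₁}.
  lower = (p₁ − p₀)/p₁ = 0.29 / 0.47 ≈ 0.6170
  upper = min{1, (1 − p₀)/p₁} = 0.82 / 0.47 ≈ 1.7447 → capped at 1

0.617 ≤ PN ≤ 1.000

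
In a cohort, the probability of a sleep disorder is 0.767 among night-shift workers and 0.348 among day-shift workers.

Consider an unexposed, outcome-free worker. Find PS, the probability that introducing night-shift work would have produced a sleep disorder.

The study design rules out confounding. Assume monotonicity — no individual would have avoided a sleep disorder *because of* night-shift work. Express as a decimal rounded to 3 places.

Let p₁ = 0.767, p₀ = 0.348.
Under exogeneity and monotonicity, PS = (p₁ − p₀) / (1 − p₀).
PS = (0.767 − 0.348) / (1 − 0.348) = 0.419 / 0.652 ≈ 0.6426

PS ≈ 0.643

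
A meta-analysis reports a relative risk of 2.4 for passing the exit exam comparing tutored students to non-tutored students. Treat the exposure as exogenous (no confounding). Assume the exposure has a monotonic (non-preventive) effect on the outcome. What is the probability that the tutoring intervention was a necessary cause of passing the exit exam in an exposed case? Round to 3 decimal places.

PN ≈ 0.583

Under exogeneity and monotonicity, PN = (RR − 1) / RR = 1 − 1/RR.
PN = (2.4 − 1) / 2.4 = 1.4 / 2.4 ≈ 0.5833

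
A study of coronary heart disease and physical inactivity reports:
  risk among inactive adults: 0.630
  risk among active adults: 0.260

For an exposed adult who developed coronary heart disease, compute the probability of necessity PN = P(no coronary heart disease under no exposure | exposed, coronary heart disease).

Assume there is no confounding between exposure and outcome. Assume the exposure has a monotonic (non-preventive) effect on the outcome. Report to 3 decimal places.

Let p₁ = 0.63, p₀ = 0.26.
Under exogeneity and monotonicity, PN = (p₁ − p₀) / p₁.
PN = (0.63 − 0.26) / 0.63 = 0.37 / 0.63 ≈ 0.5873

PN ≈ 0.587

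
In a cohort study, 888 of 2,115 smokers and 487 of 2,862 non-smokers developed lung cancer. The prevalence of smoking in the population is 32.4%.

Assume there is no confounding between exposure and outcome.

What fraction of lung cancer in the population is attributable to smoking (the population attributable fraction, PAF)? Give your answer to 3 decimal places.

PAF ≈ 0.322

p₁ = P(outcome | exposed) = 888/2115 = 0.41986
p₀ = P(outcome | unexposed) = 487/2862 = 0.17016
Overall risk P(Y=1) = π·p₁ + (1−π)·p₀ = 0.324×0.41986 + 0.676×0.17016 = 0.25106.
Under exogeneity, PAF = [P(Y=1) − p₀] / P(Y=1).
PAF = (0.25106 − 0.17016) / 0.25106 ≈ 0.3222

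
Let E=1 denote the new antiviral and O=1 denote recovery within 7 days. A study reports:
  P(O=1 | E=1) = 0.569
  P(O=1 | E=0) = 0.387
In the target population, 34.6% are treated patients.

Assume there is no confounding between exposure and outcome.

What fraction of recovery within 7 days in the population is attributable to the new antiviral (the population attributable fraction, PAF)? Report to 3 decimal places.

Let p₁ = 0.569, p₀ = 0.387.
Overall risk P(Y=1) = π·p₁ + (1−π)·p₀ = 0.346×0.569 + 0.654×0.387 = 0.44997.
Under exogeneity, PAF = [P(Y=1) − p₀] / P(Y=1).
PAF = (0.44997 − 0.387) / 0.44997 ≈ 0.1399

PAF ≈ 0.140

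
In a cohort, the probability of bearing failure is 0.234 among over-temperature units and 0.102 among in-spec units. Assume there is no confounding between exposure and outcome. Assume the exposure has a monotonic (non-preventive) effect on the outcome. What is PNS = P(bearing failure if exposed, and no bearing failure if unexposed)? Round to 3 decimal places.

Let p₁ = 0.234, p₀ = 0.102.
Under exogeneity and monotonicity, PNS = p₁ − p₀.
PNS = 0.234 − 0.102 = 0.132

PNS ≈ 0.132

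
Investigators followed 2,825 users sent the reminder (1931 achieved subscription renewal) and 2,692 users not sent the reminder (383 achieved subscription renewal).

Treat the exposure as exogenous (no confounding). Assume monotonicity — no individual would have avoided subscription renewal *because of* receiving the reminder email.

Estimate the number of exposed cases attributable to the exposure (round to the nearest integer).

p₁ = P(outcome | exposed) = 1931/2825 = 0.68354
p₀ = P(outcome | unexposed) = 383/2692 = 0.14227
PN = (p₁ − p₀)/p₁ = (0.68354 − 0.14227) / 0.68354 ≈ 0.79186.
Attributable cases ≈ PN × (exposed cases) = 0.79186 × 1931 ≈ 1529.08.

about 1529 cases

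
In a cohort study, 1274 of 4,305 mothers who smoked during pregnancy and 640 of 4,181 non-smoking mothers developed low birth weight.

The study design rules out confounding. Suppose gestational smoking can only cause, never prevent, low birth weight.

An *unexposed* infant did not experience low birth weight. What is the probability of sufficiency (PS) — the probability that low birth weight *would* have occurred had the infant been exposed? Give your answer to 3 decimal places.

p₁ = P(outcome | exposed) = 1274/4305 = 0.29593
p₀ = P(outcome | unexposed) = 640/4181 = 0.15307
Under exogeneity and monotonicity, PS = (p₁ − p₀) / (1 − p₀).
PS = (0.29593 − 0.15307) / (1 − 0.15307) = 0.14286 / 0.84693 ≈ 0.1687

PS ≈ 0.169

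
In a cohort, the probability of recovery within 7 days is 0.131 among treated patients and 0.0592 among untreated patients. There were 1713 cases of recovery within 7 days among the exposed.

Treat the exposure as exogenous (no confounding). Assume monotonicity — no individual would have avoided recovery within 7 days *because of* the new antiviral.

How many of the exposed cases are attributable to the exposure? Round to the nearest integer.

about 939 cases

Let p₁ = 0.131, p₀ = 0.0592.
PN = (p₁ − p₀)/p₁ = (0.131 − 0.0592) / 0.131 ≈ 0.54809.
Attributable cases ≈ PN × (exposed cases) = 0.54809 × 1713 ≈ 938.88.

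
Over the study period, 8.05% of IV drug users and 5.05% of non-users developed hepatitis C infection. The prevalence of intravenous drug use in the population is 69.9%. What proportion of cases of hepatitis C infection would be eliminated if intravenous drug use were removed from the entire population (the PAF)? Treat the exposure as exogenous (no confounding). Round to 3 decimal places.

p₁ = 0.0805, p₀ = 0.0505.
Overall risk P(Y=1) = π·p₁ + (1−π)·p₀ = 0.699×0.0805 + 0.301×0.0505 = 0.07147.
Under exogeneity, PAF = [P(Y=1) − p₀] / P(Y=1).
PAF = (0.07147 − 0.0505) / 0.07147 ≈ 0.2934

PAF ≈ 0.293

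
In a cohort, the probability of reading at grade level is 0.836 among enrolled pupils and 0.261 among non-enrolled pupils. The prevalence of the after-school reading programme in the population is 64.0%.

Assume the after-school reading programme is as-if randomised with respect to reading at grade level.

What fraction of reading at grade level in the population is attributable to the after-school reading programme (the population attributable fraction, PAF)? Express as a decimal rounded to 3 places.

Let p₁ = 0.836, p₀ = 0.261.
Overall risk P(Y=1) = π·p₁ + (1−π)·p₀ = 0.64×0.836 + 0.36×0.261 = 0.629.
Under exogeneity, PAF = [P(Y=1) − p₀] / P(Y=1).
PAF = (0.629 − 0.261) / 0.629 ≈ 0.5851

PAF ≈ 0.585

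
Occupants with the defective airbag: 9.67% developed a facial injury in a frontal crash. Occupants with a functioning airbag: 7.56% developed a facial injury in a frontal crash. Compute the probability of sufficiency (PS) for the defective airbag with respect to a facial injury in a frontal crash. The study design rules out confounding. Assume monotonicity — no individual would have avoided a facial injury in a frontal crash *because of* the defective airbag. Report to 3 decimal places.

PS ≈ 0.023

p₁ = 0.0967, p₀ = 0.0756.
Under exogeneity and monotonicity, PS = (p₁ − p₀) / (1 − p₀).
PS = (0.0967 − 0.0756) / (1 − 0.0756) = 0.0211 / 0.9244 ≈ 0.0228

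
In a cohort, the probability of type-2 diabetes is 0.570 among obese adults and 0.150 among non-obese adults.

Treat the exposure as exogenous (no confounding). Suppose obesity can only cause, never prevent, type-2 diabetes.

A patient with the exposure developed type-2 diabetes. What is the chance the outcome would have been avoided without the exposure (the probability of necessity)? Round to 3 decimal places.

PN ≈ 0.737

Let p₁ = 0.57, p₀ = 0.15.
Under exogeneity and monotonicity, PN = (p₁ − p₀) / p₁.
PN = (0.57 − 0.15) / 0.57 = 0.42 / 0.57 ≈ 0.7368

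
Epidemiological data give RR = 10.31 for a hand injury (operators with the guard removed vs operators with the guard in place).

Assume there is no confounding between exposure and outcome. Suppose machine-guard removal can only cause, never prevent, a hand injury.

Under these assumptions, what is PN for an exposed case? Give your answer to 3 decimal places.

Under exogeneity and monotonicity, PN = (RR − 1) / RR = 1 − 1/RR.
PN = (10.31 − 1) / 10.31 = 9.31 / 10.31 ≈ 0.9030

PN ≈ 0.903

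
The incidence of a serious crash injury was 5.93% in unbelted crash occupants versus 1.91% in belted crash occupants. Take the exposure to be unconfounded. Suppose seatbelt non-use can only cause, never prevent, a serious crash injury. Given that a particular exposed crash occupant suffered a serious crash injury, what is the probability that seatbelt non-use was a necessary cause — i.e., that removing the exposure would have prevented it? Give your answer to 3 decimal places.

p₁ = 0.0593, p₀ = 0.0191.
Under exogeneity and monotonicity, PN = (p₁ − p₀) / p₁.
PN = (0.0593 − 0.0191) / 0.0593 = 0.0402 / 0.0593 ≈ 0.6779

PN ≈ 0.678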